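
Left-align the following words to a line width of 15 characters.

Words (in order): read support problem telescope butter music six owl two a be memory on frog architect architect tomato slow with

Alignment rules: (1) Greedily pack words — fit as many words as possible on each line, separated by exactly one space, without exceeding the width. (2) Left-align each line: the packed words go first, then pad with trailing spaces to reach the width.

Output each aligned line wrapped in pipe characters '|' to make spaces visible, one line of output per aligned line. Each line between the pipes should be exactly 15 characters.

Line 1: ['read', 'support'] (min_width=12, slack=3)
Line 2: ['problem'] (min_width=7, slack=8)
Line 3: ['telescope'] (min_width=9, slack=6)
Line 4: ['butter', 'music'] (min_width=12, slack=3)
Line 5: ['six', 'owl', 'two', 'a'] (min_width=13, slack=2)
Line 6: ['be', 'memory', 'on'] (min_width=12, slack=3)
Line 7: ['frog', 'architect'] (min_width=14, slack=1)
Line 8: ['architect'] (min_width=9, slack=6)
Line 9: ['tomato', 'slow'] (min_width=11, slack=4)
Line 10: ['with'] (min_width=4, slack=11)

Answer: |read support   |
|problem        |
|telescope      |
|butter music   |
|six owl two a  |
|be memory on   |
|frog architect |
|architect      |
|tomato slow    |
|with           |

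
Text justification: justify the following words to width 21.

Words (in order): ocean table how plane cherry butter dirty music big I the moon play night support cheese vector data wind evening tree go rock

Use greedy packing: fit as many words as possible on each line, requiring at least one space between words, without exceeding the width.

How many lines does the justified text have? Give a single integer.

Line 1: ['ocean', 'table', 'how', 'plane'] (min_width=21, slack=0)
Line 2: ['cherry', 'butter', 'dirty'] (min_width=19, slack=2)
Line 3: ['music', 'big', 'I', 'the', 'moon'] (min_width=20, slack=1)
Line 4: ['play', 'night', 'support'] (min_width=18, slack=3)
Line 5: ['cheese', 'vector', 'data'] (min_width=18, slack=3)
Line 6: ['wind', 'evening', 'tree', 'go'] (min_width=20, slack=1)
Line 7: ['rock'] (min_width=4, slack=17)
Total lines: 7

Answer: 7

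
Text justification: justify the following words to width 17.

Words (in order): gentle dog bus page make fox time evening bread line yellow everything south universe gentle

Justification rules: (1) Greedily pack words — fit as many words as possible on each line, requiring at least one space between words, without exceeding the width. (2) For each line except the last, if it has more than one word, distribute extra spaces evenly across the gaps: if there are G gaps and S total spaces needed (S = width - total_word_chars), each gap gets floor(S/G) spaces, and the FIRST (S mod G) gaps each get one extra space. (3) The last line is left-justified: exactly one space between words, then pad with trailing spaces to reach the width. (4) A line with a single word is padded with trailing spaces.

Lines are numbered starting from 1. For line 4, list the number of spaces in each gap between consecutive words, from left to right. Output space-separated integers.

Answer: 1 1

Derivation:
Line 1: ['gentle', 'dog', 'bus'] (min_width=14, slack=3)
Line 2: ['page', 'make', 'fox'] (min_width=13, slack=4)
Line 3: ['time', 'evening'] (min_width=12, slack=5)
Line 4: ['bread', 'line', 'yellow'] (min_width=17, slack=0)
Line 5: ['everything', 'south'] (min_width=16, slack=1)
Line 6: ['universe', 'gentle'] (min_width=15, slack=2)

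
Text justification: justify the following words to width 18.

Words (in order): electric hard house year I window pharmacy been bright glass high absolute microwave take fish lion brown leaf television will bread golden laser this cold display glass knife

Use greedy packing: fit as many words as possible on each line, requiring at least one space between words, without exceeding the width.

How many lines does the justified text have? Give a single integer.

Answer: 12

Derivation:
Line 1: ['electric', 'hard'] (min_width=13, slack=5)
Line 2: ['house', 'year', 'I'] (min_width=12, slack=6)
Line 3: ['window', 'pharmacy'] (min_width=15, slack=3)
Line 4: ['been', 'bright', 'glass'] (min_width=17, slack=1)
Line 5: ['high', 'absolute'] (min_width=13, slack=5)
Line 6: ['microwave', 'take'] (min_width=14, slack=4)
Line 7: ['fish', 'lion', 'brown'] (min_width=15, slack=3)
Line 8: ['leaf', 'television'] (min_width=15, slack=3)
Line 9: ['will', 'bread', 'golden'] (min_width=17, slack=1)
Line 10: ['laser', 'this', 'cold'] (min_width=15, slack=3)
Line 11: ['display', 'glass'] (min_width=13, slack=5)
Line 12: ['knife'] (min_width=5, slack=13)
Total lines: 12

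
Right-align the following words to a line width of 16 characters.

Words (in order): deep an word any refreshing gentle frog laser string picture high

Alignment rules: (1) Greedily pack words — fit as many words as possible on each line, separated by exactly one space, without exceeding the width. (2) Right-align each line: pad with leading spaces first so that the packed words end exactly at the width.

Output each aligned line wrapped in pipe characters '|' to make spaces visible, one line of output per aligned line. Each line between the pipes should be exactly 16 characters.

Answer: |deep an word any|
|      refreshing|
|     gentle frog|
|    laser string|
|    picture high|

Derivation:
Line 1: ['deep', 'an', 'word', 'any'] (min_width=16, slack=0)
Line 2: ['refreshing'] (min_width=10, slack=6)
Line 3: ['gentle', 'frog'] (min_width=11, slack=5)
Line 4: ['laser', 'string'] (min_width=12, slack=4)
Line 5: ['picture', 'high'] (min_width=12, slack=4)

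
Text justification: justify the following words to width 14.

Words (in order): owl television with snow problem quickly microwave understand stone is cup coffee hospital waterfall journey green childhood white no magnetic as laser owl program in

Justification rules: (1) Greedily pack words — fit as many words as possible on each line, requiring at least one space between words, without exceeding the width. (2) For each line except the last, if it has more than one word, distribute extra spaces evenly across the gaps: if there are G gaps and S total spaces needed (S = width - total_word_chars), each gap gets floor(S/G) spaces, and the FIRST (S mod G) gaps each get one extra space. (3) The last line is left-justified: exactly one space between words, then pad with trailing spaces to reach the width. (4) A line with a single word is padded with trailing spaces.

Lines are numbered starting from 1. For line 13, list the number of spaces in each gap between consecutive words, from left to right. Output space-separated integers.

Answer: 7

Derivation:
Line 1: ['owl', 'television'] (min_width=14, slack=0)
Line 2: ['with', 'snow'] (min_width=9, slack=5)
Line 3: ['problem'] (min_width=7, slack=7)
Line 4: ['quickly'] (min_width=7, slack=7)
Line 5: ['microwave'] (min_width=9, slack=5)
Line 6: ['understand'] (min_width=10, slack=4)
Line 7: ['stone', 'is', 'cup'] (min_width=12, slack=2)
Line 8: ['coffee'] (min_width=6, slack=8)
Line 9: ['hospital'] (min_width=8, slack=6)
Line 10: ['waterfall'] (min_width=9, slack=5)
Line 11: ['journey', 'green'] (min_width=13, slack=1)
Line 12: ['childhood'] (min_width=9, slack=5)
Line 13: ['white', 'no'] (min_width=8, slack=6)
Line 14: ['magnetic', 'as'] (min_width=11, slack=3)
Line 15: ['laser', 'owl'] (min_width=9, slack=5)
Line 16: ['program', 'in'] (min_width=10, slack=4)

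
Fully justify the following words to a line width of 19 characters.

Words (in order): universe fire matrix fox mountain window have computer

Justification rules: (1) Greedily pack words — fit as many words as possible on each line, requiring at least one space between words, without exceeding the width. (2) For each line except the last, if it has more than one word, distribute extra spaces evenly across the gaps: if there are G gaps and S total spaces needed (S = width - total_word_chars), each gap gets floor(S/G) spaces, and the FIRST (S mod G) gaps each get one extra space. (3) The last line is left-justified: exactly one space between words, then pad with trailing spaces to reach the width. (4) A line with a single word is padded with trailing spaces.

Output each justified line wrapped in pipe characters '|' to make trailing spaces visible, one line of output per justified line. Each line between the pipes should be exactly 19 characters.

Line 1: ['universe', 'fire'] (min_width=13, slack=6)
Line 2: ['matrix', 'fox', 'mountain'] (min_width=19, slack=0)
Line 3: ['window', 'have'] (min_width=11, slack=8)
Line 4: ['computer'] (min_width=8, slack=11)

Answer: |universe       fire|
|matrix fox mountain|
|window         have|
|computer           |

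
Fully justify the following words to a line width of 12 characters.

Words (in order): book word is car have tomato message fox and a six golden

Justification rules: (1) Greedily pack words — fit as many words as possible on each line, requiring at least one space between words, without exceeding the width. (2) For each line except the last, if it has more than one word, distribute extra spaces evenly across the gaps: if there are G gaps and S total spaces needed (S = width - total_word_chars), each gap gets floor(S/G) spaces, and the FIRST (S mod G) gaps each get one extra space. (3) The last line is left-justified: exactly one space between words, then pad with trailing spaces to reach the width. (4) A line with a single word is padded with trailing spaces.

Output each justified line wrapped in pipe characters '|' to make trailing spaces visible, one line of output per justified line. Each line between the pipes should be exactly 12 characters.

Answer: |book word is|
|car     have|
|tomato      |
|message  fox|
|and   a  six|
|golden      |

Derivation:
Line 1: ['book', 'word', 'is'] (min_width=12, slack=0)
Line 2: ['car', 'have'] (min_width=8, slack=4)
Line 3: ['tomato'] (min_width=6, slack=6)
Line 4: ['message', 'fox'] (min_width=11, slack=1)
Line 5: ['and', 'a', 'six'] (min_width=9, slack=3)
Line 6: ['golden'] (min_width=6, slack=6)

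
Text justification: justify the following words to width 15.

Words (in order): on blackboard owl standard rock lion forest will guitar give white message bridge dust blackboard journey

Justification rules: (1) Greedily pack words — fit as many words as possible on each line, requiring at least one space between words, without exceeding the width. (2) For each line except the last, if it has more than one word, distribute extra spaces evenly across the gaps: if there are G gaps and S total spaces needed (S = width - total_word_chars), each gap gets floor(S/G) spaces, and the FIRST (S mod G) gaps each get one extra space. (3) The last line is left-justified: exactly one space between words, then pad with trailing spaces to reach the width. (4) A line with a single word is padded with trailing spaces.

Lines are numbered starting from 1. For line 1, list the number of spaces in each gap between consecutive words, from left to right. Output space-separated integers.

Answer: 3

Derivation:
Line 1: ['on', 'blackboard'] (min_width=13, slack=2)
Line 2: ['owl', 'standard'] (min_width=12, slack=3)
Line 3: ['rock', 'lion'] (min_width=9, slack=6)
Line 4: ['forest', 'will'] (min_width=11, slack=4)
Line 5: ['guitar', 'give'] (min_width=11, slack=4)
Line 6: ['white', 'message'] (min_width=13, slack=2)
Line 7: ['bridge', 'dust'] (min_width=11, slack=4)
Line 8: ['blackboard'] (min_width=10, slack=5)
Line 9: ['journey'] (min_width=7, slack=8)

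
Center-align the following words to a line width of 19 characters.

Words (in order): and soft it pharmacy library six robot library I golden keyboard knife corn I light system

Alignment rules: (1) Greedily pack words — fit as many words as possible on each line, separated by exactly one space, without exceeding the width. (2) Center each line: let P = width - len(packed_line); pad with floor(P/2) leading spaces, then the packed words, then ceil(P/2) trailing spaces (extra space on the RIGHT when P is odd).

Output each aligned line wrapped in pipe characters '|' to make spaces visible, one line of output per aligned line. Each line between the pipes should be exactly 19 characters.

Answer: |    and soft it    |
| pharmacy library  |
|six robot library I|
|  golden keyboard  |
|knife corn I light |
|      system       |

Derivation:
Line 1: ['and', 'soft', 'it'] (min_width=11, slack=8)
Line 2: ['pharmacy', 'library'] (min_width=16, slack=3)
Line 3: ['six', 'robot', 'library', 'I'] (min_width=19, slack=0)
Line 4: ['golden', 'keyboard'] (min_width=15, slack=4)
Line 5: ['knife', 'corn', 'I', 'light'] (min_width=18, slack=1)
Line 6: ['system'] (min_width=6, slack=13)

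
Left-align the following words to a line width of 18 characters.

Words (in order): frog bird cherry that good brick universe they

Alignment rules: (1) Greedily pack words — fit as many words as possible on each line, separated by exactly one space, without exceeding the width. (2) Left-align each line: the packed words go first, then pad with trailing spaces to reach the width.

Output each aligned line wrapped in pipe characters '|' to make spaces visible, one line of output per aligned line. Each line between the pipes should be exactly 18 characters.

Line 1: ['frog', 'bird', 'cherry'] (min_width=16, slack=2)
Line 2: ['that', 'good', 'brick'] (min_width=15, slack=3)
Line 3: ['universe', 'they'] (min_width=13, slack=5)

Answer: |frog bird cherry  |
|that good brick   |
|universe they     |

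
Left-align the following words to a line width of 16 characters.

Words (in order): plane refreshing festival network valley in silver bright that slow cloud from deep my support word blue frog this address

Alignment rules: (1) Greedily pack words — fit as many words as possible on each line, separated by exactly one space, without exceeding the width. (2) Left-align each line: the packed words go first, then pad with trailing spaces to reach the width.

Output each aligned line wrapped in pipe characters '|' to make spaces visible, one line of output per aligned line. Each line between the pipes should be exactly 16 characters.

Answer: |plane refreshing|
|festival network|
|valley in silver|
|bright that slow|
|cloud from deep |
|my support word |
|blue frog this  |
|address         |

Derivation:
Line 1: ['plane', 'refreshing'] (min_width=16, slack=0)
Line 2: ['festival', 'network'] (min_width=16, slack=0)
Line 3: ['valley', 'in', 'silver'] (min_width=16, slack=0)
Line 4: ['bright', 'that', 'slow'] (min_width=16, slack=0)
Line 5: ['cloud', 'from', 'deep'] (min_width=15, slack=1)
Line 6: ['my', 'support', 'word'] (min_width=15, slack=1)
Line 7: ['blue', 'frog', 'this'] (min_width=14, slack=2)
Line 8: ['address'] (min_width=7, slack=9)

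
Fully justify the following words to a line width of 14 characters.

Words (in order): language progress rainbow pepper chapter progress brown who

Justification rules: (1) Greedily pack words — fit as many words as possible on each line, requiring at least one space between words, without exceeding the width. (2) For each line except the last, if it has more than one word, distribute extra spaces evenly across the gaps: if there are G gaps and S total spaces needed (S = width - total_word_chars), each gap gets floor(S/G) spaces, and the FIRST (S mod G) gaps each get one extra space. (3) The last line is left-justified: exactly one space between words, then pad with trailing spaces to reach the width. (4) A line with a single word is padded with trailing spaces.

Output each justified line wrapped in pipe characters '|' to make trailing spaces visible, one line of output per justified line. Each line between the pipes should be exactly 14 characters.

Line 1: ['language'] (min_width=8, slack=6)
Line 2: ['progress'] (min_width=8, slack=6)
Line 3: ['rainbow', 'pepper'] (min_width=14, slack=0)
Line 4: ['chapter'] (min_width=7, slack=7)
Line 5: ['progress', 'brown'] (min_width=14, slack=0)
Line 6: ['who'] (min_width=3, slack=11)

Answer: |language      |
|progress      |
|rainbow pepper|
|chapter       |
|progress brown|
|who           |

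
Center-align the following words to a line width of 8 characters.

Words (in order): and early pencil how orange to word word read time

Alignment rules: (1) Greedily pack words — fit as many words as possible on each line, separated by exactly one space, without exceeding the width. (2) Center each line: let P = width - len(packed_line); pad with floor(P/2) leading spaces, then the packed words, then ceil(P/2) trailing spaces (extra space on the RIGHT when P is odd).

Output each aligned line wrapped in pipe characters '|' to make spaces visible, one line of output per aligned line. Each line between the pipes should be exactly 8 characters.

Line 1: ['and'] (min_width=3, slack=5)
Line 2: ['early'] (min_width=5, slack=3)
Line 3: ['pencil'] (min_width=6, slack=2)
Line 4: ['how'] (min_width=3, slack=5)
Line 5: ['orange'] (min_width=6, slack=2)
Line 6: ['to', 'word'] (min_width=7, slack=1)
Line 7: ['word'] (min_width=4, slack=4)
Line 8: ['read'] (min_width=4, slack=4)
Line 9: ['time'] (min_width=4, slack=4)

Answer: |  and   |
| early  |
| pencil |
|  how   |
| orange |
|to word |
|  word  |
|  read  |
|  time  |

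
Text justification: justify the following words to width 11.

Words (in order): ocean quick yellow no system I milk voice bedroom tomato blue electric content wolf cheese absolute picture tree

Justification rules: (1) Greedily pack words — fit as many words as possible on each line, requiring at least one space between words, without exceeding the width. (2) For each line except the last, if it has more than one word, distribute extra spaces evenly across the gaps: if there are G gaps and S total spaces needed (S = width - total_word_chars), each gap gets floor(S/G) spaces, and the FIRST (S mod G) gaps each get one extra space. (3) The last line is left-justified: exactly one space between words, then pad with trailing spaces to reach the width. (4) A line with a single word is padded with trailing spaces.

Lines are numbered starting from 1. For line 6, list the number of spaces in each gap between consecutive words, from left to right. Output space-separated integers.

Answer: 1

Derivation:
Line 1: ['ocean', 'quick'] (min_width=11, slack=0)
Line 2: ['yellow', 'no'] (min_width=9, slack=2)
Line 3: ['system', 'I'] (min_width=8, slack=3)
Line 4: ['milk', 'voice'] (min_width=10, slack=1)
Line 5: ['bedroom'] (min_width=7, slack=4)
Line 6: ['tomato', 'blue'] (min_width=11, slack=0)
Line 7: ['electric'] (min_width=8, slack=3)
Line 8: ['content'] (min_width=7, slack=4)
Line 9: ['wolf', 'cheese'] (min_width=11, slack=0)
Line 10: ['absolute'] (min_width=8, slack=3)
Line 11: ['picture'] (min_width=7, slack=4)
Line 12: ['tree'] (min_width=4, slack=7)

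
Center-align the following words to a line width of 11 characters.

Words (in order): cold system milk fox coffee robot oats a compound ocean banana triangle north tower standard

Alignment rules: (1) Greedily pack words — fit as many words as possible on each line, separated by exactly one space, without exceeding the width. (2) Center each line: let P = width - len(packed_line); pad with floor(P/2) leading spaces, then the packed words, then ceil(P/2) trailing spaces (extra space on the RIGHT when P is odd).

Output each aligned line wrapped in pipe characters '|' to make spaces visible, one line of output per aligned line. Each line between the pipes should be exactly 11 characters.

Answer: |cold system|
| milk fox  |
|  coffee   |
|robot oats |
|a compound |
|   ocean   |
|  banana   |
| triangle  |
|north tower|
| standard  |

Derivation:
Line 1: ['cold', 'system'] (min_width=11, slack=0)
Line 2: ['milk', 'fox'] (min_width=8, slack=3)
Line 3: ['coffee'] (min_width=6, slack=5)
Line 4: ['robot', 'oats'] (min_width=10, slack=1)
Line 5: ['a', 'compound'] (min_width=10, slack=1)
Line 6: ['ocean'] (min_width=5, slack=6)
Line 7: ['banana'] (min_width=6, slack=5)
Line 8: ['triangle'] (min_width=8, slack=3)
Line 9: ['north', 'tower'] (min_width=11, slack=0)
Line 10: ['standard'] (min_width=8, slack=3)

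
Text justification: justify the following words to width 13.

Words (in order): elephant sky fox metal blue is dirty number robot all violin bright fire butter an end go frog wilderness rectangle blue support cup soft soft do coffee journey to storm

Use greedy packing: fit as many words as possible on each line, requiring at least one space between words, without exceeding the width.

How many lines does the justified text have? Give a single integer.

Line 1: ['elephant', 'sky'] (min_width=12, slack=1)
Line 2: ['fox', 'metal'] (min_width=9, slack=4)
Line 3: ['blue', 'is', 'dirty'] (min_width=13, slack=0)
Line 4: ['number', 'robot'] (min_width=12, slack=1)
Line 5: ['all', 'violin'] (min_width=10, slack=3)
Line 6: ['bright', 'fire'] (min_width=11, slack=2)
Line 7: ['butter', 'an', 'end'] (min_width=13, slack=0)
Line 8: ['go', 'frog'] (min_width=7, slack=6)
Line 9: ['wilderness'] (min_width=10, slack=3)
Line 10: ['rectangle'] (min_width=9, slack=4)
Line 11: ['blue', 'support'] (min_width=12, slack=1)
Line 12: ['cup', 'soft', 'soft'] (min_width=13, slack=0)
Line 13: ['do', 'coffee'] (min_width=9, slack=4)
Line 14: ['journey', 'to'] (min_width=10, slack=3)
Line 15: ['storm'] (min_width=5, slack=8)
Total lines: 15

Answer: 15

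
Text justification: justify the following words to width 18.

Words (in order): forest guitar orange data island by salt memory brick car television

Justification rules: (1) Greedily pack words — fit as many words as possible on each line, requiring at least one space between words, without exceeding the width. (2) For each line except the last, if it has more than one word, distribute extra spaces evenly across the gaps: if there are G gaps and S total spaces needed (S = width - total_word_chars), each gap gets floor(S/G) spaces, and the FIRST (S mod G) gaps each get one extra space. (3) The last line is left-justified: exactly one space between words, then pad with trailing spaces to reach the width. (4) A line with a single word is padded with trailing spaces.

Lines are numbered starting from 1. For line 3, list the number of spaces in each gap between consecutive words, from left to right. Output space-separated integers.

Answer: 3 3

Derivation:
Line 1: ['forest', 'guitar'] (min_width=13, slack=5)
Line 2: ['orange', 'data', 'island'] (min_width=18, slack=0)
Line 3: ['by', 'salt', 'memory'] (min_width=14, slack=4)
Line 4: ['brick', 'car'] (min_width=9, slack=9)
Line 5: ['television'] (min_width=10, slack=8)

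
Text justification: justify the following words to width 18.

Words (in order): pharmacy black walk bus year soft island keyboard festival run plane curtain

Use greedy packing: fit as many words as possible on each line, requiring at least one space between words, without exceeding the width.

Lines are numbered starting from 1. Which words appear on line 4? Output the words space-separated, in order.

Answer: festival run plane

Derivation:
Line 1: ['pharmacy', 'black'] (min_width=14, slack=4)
Line 2: ['walk', 'bus', 'year', 'soft'] (min_width=18, slack=0)
Line 3: ['island', 'keyboard'] (min_width=15, slack=3)
Line 4: ['festival', 'run', 'plane'] (min_width=18, slack=0)
Line 5: ['curtain'] (min_width=7, slack=11)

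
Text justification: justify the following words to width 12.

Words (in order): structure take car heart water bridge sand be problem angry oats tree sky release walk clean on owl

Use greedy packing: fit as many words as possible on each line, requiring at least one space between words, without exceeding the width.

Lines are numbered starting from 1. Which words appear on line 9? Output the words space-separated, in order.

Answer: clean on owl

Derivation:
Line 1: ['structure'] (min_width=9, slack=3)
Line 2: ['take', 'car'] (min_width=8, slack=4)
Line 3: ['heart', 'water'] (min_width=11, slack=1)
Line 4: ['bridge', 'sand'] (min_width=11, slack=1)
Line 5: ['be', 'problem'] (min_width=10, slack=2)
Line 6: ['angry', 'oats'] (min_width=10, slack=2)
Line 7: ['tree', 'sky'] (min_width=8, slack=4)
Line 8: ['release', 'walk'] (min_width=12, slack=0)
Line 9: ['clean', 'on', 'owl'] (min_width=12, slack=0)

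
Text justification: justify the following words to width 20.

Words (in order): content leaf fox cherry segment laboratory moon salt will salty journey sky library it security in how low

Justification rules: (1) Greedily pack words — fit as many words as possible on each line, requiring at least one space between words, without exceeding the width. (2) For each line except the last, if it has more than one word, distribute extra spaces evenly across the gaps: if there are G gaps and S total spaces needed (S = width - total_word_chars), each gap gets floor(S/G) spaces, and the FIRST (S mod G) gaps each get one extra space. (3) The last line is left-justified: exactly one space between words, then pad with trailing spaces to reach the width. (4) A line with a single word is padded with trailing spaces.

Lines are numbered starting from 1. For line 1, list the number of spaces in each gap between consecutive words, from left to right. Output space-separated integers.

Answer: 3 3

Derivation:
Line 1: ['content', 'leaf', 'fox'] (min_width=16, slack=4)
Line 2: ['cherry', 'segment'] (min_width=14, slack=6)
Line 3: ['laboratory', 'moon', 'salt'] (min_width=20, slack=0)
Line 4: ['will', 'salty', 'journey'] (min_width=18, slack=2)
Line 5: ['sky', 'library', 'it'] (min_width=14, slack=6)
Line 6: ['security', 'in', 'how', 'low'] (min_width=19, slack=1)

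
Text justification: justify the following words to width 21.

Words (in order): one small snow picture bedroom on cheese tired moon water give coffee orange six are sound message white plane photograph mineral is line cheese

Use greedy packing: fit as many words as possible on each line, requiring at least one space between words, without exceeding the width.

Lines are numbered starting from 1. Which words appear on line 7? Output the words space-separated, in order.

Line 1: ['one', 'small', 'snow'] (min_width=14, slack=7)
Line 2: ['picture', 'bedroom', 'on'] (min_width=18, slack=3)
Line 3: ['cheese', 'tired', 'moon'] (min_width=17, slack=4)
Line 4: ['water', 'give', 'coffee'] (min_width=17, slack=4)
Line 5: ['orange', 'six', 'are', 'sound'] (min_width=20, slack=1)
Line 6: ['message', 'white', 'plane'] (min_width=19, slack=2)
Line 7: ['photograph', 'mineral', 'is'] (min_width=21, slack=0)
Line 8: ['line', 'cheese'] (min_width=11, slack=10)

Answer: photograph mineral is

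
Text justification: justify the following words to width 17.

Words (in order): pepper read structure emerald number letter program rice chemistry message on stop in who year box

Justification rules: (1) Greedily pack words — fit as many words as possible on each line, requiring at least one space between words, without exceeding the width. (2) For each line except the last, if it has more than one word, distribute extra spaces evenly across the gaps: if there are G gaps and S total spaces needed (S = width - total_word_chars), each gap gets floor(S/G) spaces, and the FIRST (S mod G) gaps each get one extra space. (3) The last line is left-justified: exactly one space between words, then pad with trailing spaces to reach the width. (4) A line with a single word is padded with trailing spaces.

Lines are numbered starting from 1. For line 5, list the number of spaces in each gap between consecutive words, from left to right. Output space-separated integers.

Answer: 1

Derivation:
Line 1: ['pepper', 'read'] (min_width=11, slack=6)
Line 2: ['structure', 'emerald'] (min_width=17, slack=0)
Line 3: ['number', 'letter'] (min_width=13, slack=4)
Line 4: ['program', 'rice'] (min_width=12, slack=5)
Line 5: ['chemistry', 'message'] (min_width=17, slack=0)
Line 6: ['on', 'stop', 'in', 'who'] (min_width=14, slack=3)
Line 7: ['year', 'box'] (min_width=8, slack=9)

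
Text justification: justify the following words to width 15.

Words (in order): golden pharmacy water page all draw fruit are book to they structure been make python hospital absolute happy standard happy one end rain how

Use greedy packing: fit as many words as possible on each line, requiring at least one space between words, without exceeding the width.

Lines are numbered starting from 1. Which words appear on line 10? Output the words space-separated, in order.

Line 1: ['golden', 'pharmacy'] (min_width=15, slack=0)
Line 2: ['water', 'page', 'all'] (min_width=14, slack=1)
Line 3: ['draw', 'fruit', 'are'] (min_width=14, slack=1)
Line 4: ['book', 'to', 'they'] (min_width=12, slack=3)
Line 5: ['structure', 'been'] (min_width=14, slack=1)
Line 6: ['make', 'python'] (min_width=11, slack=4)
Line 7: ['hospital'] (min_width=8, slack=7)
Line 8: ['absolute', 'happy'] (min_width=14, slack=1)
Line 9: ['standard', 'happy'] (min_width=14, slack=1)
Line 10: ['one', 'end', 'rain'] (min_width=12, slack=3)
Line 11: ['how'] (min_width=3, slack=12)

Answer: one end rain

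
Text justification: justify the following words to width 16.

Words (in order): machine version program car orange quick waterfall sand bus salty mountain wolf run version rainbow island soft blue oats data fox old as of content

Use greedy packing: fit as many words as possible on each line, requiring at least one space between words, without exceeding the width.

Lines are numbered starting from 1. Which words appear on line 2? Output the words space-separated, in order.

Answer: program car

Derivation:
Line 1: ['machine', 'version'] (min_width=15, slack=1)
Line 2: ['program', 'car'] (min_width=11, slack=5)
Line 3: ['orange', 'quick'] (min_width=12, slack=4)
Line 4: ['waterfall', 'sand'] (min_width=14, slack=2)
Line 5: ['bus', 'salty'] (min_width=9, slack=7)
Line 6: ['mountain', 'wolf'] (min_width=13, slack=3)
Line 7: ['run', 'version'] (min_width=11, slack=5)
Line 8: ['rainbow', 'island'] (min_width=14, slack=2)
Line 9: ['soft', 'blue', 'oats'] (min_width=14, slack=2)
Line 10: ['data', 'fox', 'old', 'as'] (min_width=15, slack=1)
Line 11: ['of', 'content'] (min_width=10, slack=6)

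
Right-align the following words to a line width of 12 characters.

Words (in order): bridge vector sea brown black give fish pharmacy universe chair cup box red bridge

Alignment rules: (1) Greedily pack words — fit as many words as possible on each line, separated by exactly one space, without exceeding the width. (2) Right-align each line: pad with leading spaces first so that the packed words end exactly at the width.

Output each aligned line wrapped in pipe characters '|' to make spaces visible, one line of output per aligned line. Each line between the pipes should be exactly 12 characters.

Answer: |      bridge|
|  vector sea|
| brown black|
|   give fish|
|    pharmacy|
|    universe|
|   chair cup|
|     box red|
|      bridge|

Derivation:
Line 1: ['bridge'] (min_width=6, slack=6)
Line 2: ['vector', 'sea'] (min_width=10, slack=2)
Line 3: ['brown', 'black'] (min_width=11, slack=1)
Line 4: ['give', 'fish'] (min_width=9, slack=3)
Line 5: ['pharmacy'] (min_width=8, slack=4)
Line 6: ['universe'] (min_width=8, slack=4)
Line 7: ['chair', 'cup'] (min_width=9, slack=3)
Line 8: ['box', 'red'] (min_width=7, slack=5)
Line 9: ['bridge'] (min_width=6, slack=6)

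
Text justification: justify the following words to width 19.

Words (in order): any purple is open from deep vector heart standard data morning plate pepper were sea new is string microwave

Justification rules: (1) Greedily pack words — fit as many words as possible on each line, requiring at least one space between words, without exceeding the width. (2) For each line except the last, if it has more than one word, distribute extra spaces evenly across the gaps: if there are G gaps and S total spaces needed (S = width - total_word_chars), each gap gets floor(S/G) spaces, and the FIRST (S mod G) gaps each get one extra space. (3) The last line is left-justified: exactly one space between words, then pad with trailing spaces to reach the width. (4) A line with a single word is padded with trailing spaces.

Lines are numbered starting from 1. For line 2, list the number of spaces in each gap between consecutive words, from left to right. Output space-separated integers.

Answer: 3 2

Derivation:
Line 1: ['any', 'purple', 'is', 'open'] (min_width=18, slack=1)
Line 2: ['from', 'deep', 'vector'] (min_width=16, slack=3)
Line 3: ['heart', 'standard', 'data'] (min_width=19, slack=0)
Line 4: ['morning', 'plate'] (min_width=13, slack=6)
Line 5: ['pepper', 'were', 'sea', 'new'] (min_width=19, slack=0)
Line 6: ['is', 'string', 'microwave'] (min_width=19, slack=0)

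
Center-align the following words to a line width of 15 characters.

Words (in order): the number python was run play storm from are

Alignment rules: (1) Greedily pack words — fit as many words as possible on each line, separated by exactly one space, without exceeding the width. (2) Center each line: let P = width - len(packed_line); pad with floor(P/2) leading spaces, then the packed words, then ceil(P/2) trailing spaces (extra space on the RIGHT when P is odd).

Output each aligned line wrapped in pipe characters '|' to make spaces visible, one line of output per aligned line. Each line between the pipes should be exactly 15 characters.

Line 1: ['the', 'number'] (min_width=10, slack=5)
Line 2: ['python', 'was', 'run'] (min_width=14, slack=1)
Line 3: ['play', 'storm', 'from'] (min_width=15, slack=0)
Line 4: ['are'] (min_width=3, slack=12)

Answer: |  the number   |
|python was run |
|play storm from|
|      are      |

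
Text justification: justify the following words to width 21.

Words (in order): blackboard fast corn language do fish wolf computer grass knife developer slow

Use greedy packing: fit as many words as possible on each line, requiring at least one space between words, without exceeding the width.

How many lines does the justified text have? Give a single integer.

Answer: 4

Derivation:
Line 1: ['blackboard', 'fast', 'corn'] (min_width=20, slack=1)
Line 2: ['language', 'do', 'fish', 'wolf'] (min_width=21, slack=0)
Line 3: ['computer', 'grass', 'knife'] (min_width=20, slack=1)
Line 4: ['developer', 'slow'] (min_width=14, slack=7)
Total lines: 4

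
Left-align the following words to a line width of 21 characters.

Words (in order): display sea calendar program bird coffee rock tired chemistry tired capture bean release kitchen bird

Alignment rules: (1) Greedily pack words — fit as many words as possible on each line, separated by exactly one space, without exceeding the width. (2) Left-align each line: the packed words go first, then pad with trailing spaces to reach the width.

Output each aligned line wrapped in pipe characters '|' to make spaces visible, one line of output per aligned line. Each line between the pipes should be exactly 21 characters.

Line 1: ['display', 'sea', 'calendar'] (min_width=20, slack=1)
Line 2: ['program', 'bird', 'coffee'] (min_width=19, slack=2)
Line 3: ['rock', 'tired', 'chemistry'] (min_width=20, slack=1)
Line 4: ['tired', 'capture', 'bean'] (min_width=18, slack=3)
Line 5: ['release', 'kitchen', 'bird'] (min_width=20, slack=1)

Answer: |display sea calendar |
|program bird coffee  |
|rock tired chemistry |
|tired capture bean   |
|release kitchen bird |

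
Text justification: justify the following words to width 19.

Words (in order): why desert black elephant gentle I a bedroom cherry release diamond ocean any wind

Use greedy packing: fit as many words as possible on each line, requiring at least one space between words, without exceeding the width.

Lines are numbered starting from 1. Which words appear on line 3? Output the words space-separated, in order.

Answer: bedroom cherry

Derivation:
Line 1: ['why', 'desert', 'black'] (min_width=16, slack=3)
Line 2: ['elephant', 'gentle', 'I', 'a'] (min_width=19, slack=0)
Line 3: ['bedroom', 'cherry'] (min_width=14, slack=5)
Line 4: ['release', 'diamond'] (min_width=15, slack=4)
Line 5: ['ocean', 'any', 'wind'] (min_width=14, slack=5)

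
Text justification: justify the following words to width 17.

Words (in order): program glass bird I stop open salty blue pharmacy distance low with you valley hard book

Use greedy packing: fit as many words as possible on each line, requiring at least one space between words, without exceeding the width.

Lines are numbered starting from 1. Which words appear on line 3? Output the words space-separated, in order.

Answer: salty blue

Derivation:
Line 1: ['program', 'glass'] (min_width=13, slack=4)
Line 2: ['bird', 'I', 'stop', 'open'] (min_width=16, slack=1)
Line 3: ['salty', 'blue'] (min_width=10, slack=7)
Line 4: ['pharmacy', 'distance'] (min_width=17, slack=0)
Line 5: ['low', 'with', 'you'] (min_width=12, slack=5)
Line 6: ['valley', 'hard', 'book'] (min_width=16, slack=1)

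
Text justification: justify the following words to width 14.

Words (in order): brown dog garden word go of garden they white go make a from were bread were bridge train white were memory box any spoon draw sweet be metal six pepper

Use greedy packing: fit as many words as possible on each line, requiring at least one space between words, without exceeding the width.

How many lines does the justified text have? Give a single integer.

Answer: 12

Derivation:
Line 1: ['brown', 'dog'] (min_width=9, slack=5)
Line 2: ['garden', 'word', 'go'] (min_width=14, slack=0)
Line 3: ['of', 'garden', 'they'] (min_width=14, slack=0)
Line 4: ['white', 'go', 'make'] (min_width=13, slack=1)
Line 5: ['a', 'from', 'were'] (min_width=11, slack=3)
Line 6: ['bread', 'were'] (min_width=10, slack=4)
Line 7: ['bridge', 'train'] (min_width=12, slack=2)
Line 8: ['white', 'were'] (min_width=10, slack=4)
Line 9: ['memory', 'box', 'any'] (min_width=14, slack=0)
Line 10: ['spoon', 'draw'] (min_width=10, slack=4)
Line 11: ['sweet', 'be', 'metal'] (min_width=14, slack=0)
Line 12: ['six', 'pepper'] (min_width=10, slack=4)
Total lines: 12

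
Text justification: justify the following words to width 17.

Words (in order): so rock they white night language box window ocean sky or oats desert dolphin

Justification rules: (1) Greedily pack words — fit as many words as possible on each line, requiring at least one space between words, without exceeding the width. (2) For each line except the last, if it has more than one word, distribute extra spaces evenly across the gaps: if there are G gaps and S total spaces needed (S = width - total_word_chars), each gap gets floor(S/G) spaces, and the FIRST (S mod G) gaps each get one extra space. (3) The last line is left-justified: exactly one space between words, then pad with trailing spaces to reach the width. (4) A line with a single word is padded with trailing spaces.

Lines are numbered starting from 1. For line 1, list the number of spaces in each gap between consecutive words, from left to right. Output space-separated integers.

Answer: 4 3

Derivation:
Line 1: ['so', 'rock', 'they'] (min_width=12, slack=5)
Line 2: ['white', 'night'] (min_width=11, slack=6)
Line 3: ['language', 'box'] (min_width=12, slack=5)
Line 4: ['window', 'ocean', 'sky'] (min_width=16, slack=1)
Line 5: ['or', 'oats', 'desert'] (min_width=14, slack=3)
Line 6: ['dolphin'] (min_width=7, slack=10)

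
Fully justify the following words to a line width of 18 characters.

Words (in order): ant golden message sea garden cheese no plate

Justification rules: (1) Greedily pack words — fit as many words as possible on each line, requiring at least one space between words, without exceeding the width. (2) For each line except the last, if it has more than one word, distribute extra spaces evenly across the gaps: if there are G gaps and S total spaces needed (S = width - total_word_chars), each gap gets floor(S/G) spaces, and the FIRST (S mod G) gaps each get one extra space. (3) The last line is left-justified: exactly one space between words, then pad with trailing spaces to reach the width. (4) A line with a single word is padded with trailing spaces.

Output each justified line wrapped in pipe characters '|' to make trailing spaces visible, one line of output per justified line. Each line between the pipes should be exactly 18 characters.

Line 1: ['ant', 'golden', 'message'] (min_width=18, slack=0)
Line 2: ['sea', 'garden', 'cheese'] (min_width=17, slack=1)
Line 3: ['no', 'plate'] (min_width=8, slack=10)

Answer: |ant golden message|
|sea  garden cheese|
|no plate          |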